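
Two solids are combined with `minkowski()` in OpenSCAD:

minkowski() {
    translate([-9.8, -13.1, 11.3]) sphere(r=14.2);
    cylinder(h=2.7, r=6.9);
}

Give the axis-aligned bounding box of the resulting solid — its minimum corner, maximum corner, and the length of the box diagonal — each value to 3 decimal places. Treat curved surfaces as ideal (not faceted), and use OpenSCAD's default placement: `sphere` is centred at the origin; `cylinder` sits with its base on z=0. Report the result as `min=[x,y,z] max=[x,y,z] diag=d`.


min=[-30.900,-34.200,-2.900] max=[11.300,8.000,28.200] diag=67.297

A = translate([-9.8, -13.1, 11.3]) sphere(r=14.2) → bbox [-24,-27.3,-2.9] .. [4.4,1.1,25.5]
B = cylinder(h=2.7, r=6.9) → bbox [-6.9,-6.9,0] .. [6.9,6.9,2.7]
lo = A.lo+B.lo = [-24-6.9, -27.3-6.9, -2.9+0] = [-30.900,-34.200,-2.900]
hi = A.hi+B.hi = [4.4+6.9, 1.1+6.9, 25.5+2.7] = [11.300,8.000,28.200]
diag = √(42.2²+42.2²+31.1²) = √4528.89 = 67.297


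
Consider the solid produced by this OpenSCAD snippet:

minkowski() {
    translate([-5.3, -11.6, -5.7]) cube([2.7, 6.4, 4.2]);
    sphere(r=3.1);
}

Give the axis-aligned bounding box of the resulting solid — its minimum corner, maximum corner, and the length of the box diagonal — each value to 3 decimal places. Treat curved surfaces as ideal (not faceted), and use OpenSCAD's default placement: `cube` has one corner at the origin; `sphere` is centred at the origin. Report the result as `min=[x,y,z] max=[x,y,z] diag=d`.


min=[-8.400,-14.700,-8.800] max=[0.500,-2.100,1.600] diag=18.605

A = translate([-5.3, -11.6, -5.7]) cube([2.7, 6.4, 4.2]) → bbox [-5.3,-11.6,-5.7] .. [-2.6,-5.2,-1.5]
B = sphere(r=3.1) → bbox [-3.1,-3.1,-3.1] .. [3.1,3.1,3.1]
lo = A.lo+B.lo = [-5.3-3.1, -11.6-3.1, -5.7-3.1] = [-8.400,-14.700,-8.800]
hi = A.hi+B.hi = [-2.6+3.1, -5.2+3.1, -1.5+3.1] = [0.500,-2.100,1.600]
diag = √(8.9²+12.6²+10.4²) = √346.13 = 18.605


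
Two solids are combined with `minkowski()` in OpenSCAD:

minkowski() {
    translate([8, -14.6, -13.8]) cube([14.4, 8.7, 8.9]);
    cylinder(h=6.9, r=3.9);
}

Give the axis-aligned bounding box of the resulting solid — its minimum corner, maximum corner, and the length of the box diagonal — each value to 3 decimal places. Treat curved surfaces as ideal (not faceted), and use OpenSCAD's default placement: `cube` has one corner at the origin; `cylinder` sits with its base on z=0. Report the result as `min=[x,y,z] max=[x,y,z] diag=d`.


A = translate([8, -14.6, -13.8]) cube([14.4, 8.7, 8.9]) → bbox [8,-14.6,-13.8] .. [22.4,-5.9,-4.9]
B = cylinder(h=6.9, r=3.9) → bbox [-3.9,-3.9,0] .. [3.9,3.9,6.9]
lo = A.lo+B.lo = [8-3.9, -14.6-3.9, -13.8+0] = [4.100,-18.500,-13.800]
hi = A.hi+B.hi = [22.4+3.9, -5.9+3.9, -4.9+6.9] = [26.300,-2.000,2.000]
diag = √(22.2²+16.5²+15.8²) = √1014.73 = 31.855

min=[4.100,-18.500,-13.800] max=[26.300,-2.000,2.000] diag=31.855


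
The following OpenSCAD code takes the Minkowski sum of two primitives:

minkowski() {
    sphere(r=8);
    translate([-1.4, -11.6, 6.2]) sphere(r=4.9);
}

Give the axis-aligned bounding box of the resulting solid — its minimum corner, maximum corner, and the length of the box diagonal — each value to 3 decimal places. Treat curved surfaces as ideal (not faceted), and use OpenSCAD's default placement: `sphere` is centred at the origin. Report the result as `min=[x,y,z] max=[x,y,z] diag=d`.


A = translate([-1.4, -11.6, 6.2]) sphere(r=4.9) → bbox [-6.3,-16.5,1.3] .. [3.5,-6.7,11.1]
B = sphere(r=8) → bbox [-8,-8,-8] .. [8,8,8]
lo = A.lo+B.lo = [-6.3-8, -16.5-8, 1.3-8] = [-14.300,-24.500,-6.700]
hi = A.hi+B.hi = [3.5+8, -6.7+8, 11.1+8] = [11.500,1.300,19.100]
diag = √(25.8²+25.8²+25.8²) = √1996.92 = 44.687

min=[-14.300,-24.500,-6.700] max=[11.500,1.300,19.100] diag=44.687


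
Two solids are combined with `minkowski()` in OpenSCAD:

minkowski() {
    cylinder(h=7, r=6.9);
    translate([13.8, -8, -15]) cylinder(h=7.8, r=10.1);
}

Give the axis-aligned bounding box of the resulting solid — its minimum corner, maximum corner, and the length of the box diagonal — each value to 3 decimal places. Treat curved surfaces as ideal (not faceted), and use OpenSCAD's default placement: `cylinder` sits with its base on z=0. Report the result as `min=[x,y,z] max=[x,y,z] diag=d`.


A = translate([13.8, -8, -15]) cylinder(h=7.8, r=10.1) → bbox [3.7,-18.1,-15] .. [23.9,2.1,-7.2]
B = cylinder(h=7, r=6.9) → bbox [-6.9,-6.9,0] .. [6.9,6.9,7]
lo = A.lo+B.lo = [3.7-6.9, -18.1-6.9, -15+0] = [-3.200,-25.000,-15.000]
hi = A.hi+B.hi = [23.9+6.9, 2.1+6.9, -7.2+7] = [30.800,9.000,-0.200]
diag = √(34²+34²+14.8²) = √2531.04 = 50.309

min=[-3.200,-25.000,-15.000] max=[30.800,9.000,-0.200] diag=50.309


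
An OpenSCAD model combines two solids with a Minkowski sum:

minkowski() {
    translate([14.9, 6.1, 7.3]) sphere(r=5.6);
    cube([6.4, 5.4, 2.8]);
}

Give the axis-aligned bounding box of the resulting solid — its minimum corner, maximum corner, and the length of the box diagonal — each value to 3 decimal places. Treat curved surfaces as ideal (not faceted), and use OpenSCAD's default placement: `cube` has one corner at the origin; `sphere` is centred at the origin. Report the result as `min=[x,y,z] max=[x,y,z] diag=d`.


A = translate([14.9, 6.1, 7.3]) sphere(r=5.6) → bbox [9.3,0.5,1.7] .. [20.5,11.7,12.9]
B = cube([6.4, 5.4, 2.8]) → bbox [0,0,0] .. [6.4,5.4,2.8]
lo = A.lo+B.lo = [9.3+0, 0.5+0, 1.7+0] = [9.300,0.500,1.700]
hi = A.hi+B.hi = [20.5+6.4, 11.7+5.4, 12.9+2.8] = [26.900,17.100,15.700]
diag = √(17.6²+16.6²+14²) = √781.32 = 27.952

min=[9.300,0.500,1.700] max=[26.900,17.100,15.700] diag=27.952


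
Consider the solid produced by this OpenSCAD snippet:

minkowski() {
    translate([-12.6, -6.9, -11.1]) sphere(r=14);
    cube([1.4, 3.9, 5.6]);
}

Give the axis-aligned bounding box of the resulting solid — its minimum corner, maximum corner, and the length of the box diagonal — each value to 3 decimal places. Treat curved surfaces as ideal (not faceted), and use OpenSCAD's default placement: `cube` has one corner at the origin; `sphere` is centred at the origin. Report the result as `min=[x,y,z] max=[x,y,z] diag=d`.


A = translate([-12.6, -6.9, -11.1]) sphere(r=14) → bbox [-26.6,-20.9,-25.1] .. [1.4,7.1,2.9]
B = cube([1.4, 3.9, 5.6]) → bbox [0,0,0] .. [1.4,3.9,5.6]
lo = A.lo+B.lo = [-26.6+0, -20.9+0, -25.1+0] = [-26.600,-20.900,-25.100]
hi = A.hi+B.hi = [1.4+1.4, 7.1+3.9, 2.9+5.6] = [2.800,11.000,8.500]
diag = √(29.4²+31.9²+33.6²) = √3010.93 = 54.872

min=[-26.600,-20.900,-25.100] max=[2.800,11.000,8.500] diag=54.872


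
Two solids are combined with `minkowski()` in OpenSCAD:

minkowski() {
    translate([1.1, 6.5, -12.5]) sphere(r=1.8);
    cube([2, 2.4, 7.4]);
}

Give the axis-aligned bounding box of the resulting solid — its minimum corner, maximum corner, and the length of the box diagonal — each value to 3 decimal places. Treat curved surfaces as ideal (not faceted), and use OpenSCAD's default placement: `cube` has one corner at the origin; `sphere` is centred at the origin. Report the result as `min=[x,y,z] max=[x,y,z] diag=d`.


A = translate([1.1, 6.5, -12.5]) sphere(r=1.8) → bbox [-0.7,4.7,-14.3] .. [2.9,8.3,-10.7]
B = cube([2, 2.4, 7.4]) → bbox [0,0,0] .. [2,2.4,7.4]
lo = A.lo+B.lo = [-0.7+0, 4.7+0, -14.3+0] = [-0.700,4.700,-14.300]
hi = A.hi+B.hi = [2.9+2, 8.3+2.4, -10.7+7.4] = [4.900,10.700,-3.300]
diag = √(5.6²+6²+11²) = √188.36 = 13.724

min=[-0.700,4.700,-14.300] max=[4.900,10.700,-3.300] diag=13.724


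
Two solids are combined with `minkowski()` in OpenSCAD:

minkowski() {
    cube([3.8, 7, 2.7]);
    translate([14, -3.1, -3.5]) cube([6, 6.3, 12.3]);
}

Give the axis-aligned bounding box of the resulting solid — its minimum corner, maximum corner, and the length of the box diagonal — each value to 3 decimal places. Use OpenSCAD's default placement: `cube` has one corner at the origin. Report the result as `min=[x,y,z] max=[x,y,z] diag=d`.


min=[14.000,-3.100,-3.500] max=[23.800,10.200,11.500] diag=22.314

A = translate([14, -3.1, -3.5]) cube([6, 6.3, 12.3]) → bbox [14,-3.1,-3.5] .. [20,3.2,8.8]
B = cube([3.8, 7, 2.7]) → bbox [0,0,0] .. [3.8,7,2.7]
lo = A.lo+B.lo = [14+0, -3.1+0, -3.5+0] = [14.000,-3.100,-3.500]
hi = A.hi+B.hi = [20+3.8, 3.2+7, 8.8+2.7] = [23.800,10.200,11.500]
diag = √(9.8²+13.3²+15²) = √497.93 = 22.314


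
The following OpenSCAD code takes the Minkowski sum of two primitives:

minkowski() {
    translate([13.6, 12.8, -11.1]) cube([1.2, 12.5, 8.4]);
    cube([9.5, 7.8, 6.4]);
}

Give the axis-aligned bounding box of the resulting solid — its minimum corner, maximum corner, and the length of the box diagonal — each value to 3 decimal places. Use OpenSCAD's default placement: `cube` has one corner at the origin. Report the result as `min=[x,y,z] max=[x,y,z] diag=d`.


A = translate([13.6, 12.8, -11.1]) cube([1.2, 12.5, 8.4]) → bbox [13.6,12.8,-11.1] .. [14.8,25.3,-2.7]
B = cube([9.5, 7.8, 6.4]) → bbox [0,0,0] .. [9.5,7.8,6.4]
lo = A.lo+B.lo = [13.6+0, 12.8+0, -11.1+0] = [13.600,12.800,-11.100]
hi = A.hi+B.hi = [14.8+9.5, 25.3+7.8, -2.7+6.4] = [24.300,33.100,3.700]
diag = √(10.7²+20.3²+14.8²) = √745.62 = 27.306

min=[13.600,12.800,-11.100] max=[24.300,33.100,3.700] diag=27.306


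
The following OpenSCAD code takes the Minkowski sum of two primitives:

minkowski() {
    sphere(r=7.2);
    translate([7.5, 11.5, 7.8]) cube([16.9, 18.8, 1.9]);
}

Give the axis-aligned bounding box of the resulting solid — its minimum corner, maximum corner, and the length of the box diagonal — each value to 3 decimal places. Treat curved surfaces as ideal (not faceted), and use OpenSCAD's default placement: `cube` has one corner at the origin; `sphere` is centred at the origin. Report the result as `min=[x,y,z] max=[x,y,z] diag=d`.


min=[0.300,4.300,0.600] max=[31.600,37.500,16.900] diag=48.452

A = translate([7.5, 11.5, 7.8]) cube([16.9, 18.8, 1.9]) → bbox [7.5,11.5,7.8] .. [24.4,30.3,9.7]
B = sphere(r=7.2) → bbox [-7.2,-7.2,-7.2] .. [7.2,7.2,7.2]
lo = A.lo+B.lo = [7.5-7.2, 11.5-7.2, 7.8-7.2] = [0.300,4.300,0.600]
hi = A.hi+B.hi = [24.4+7.2, 30.3+7.2, 9.7+7.2] = [31.600,37.500,16.900]
diag = √(31.3²+33.2²+16.3²) = √2347.62 = 48.452


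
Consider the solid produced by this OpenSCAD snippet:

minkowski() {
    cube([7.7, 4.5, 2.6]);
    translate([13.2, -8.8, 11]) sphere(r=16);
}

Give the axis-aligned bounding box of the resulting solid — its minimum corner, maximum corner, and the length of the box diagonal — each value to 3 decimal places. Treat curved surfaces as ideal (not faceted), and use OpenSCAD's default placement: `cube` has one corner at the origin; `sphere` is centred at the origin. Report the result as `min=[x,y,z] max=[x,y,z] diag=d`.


min=[-2.800,-24.800,-5.000] max=[36.900,11.700,29.600] diag=64.074

A = translate([13.2, -8.8, 11]) sphere(r=16) → bbox [-2.8,-24.8,-5] .. [29.2,7.2,27]
B = cube([7.7, 4.5, 2.6]) → bbox [0,0,0] .. [7.7,4.5,2.6]
lo = A.lo+B.lo = [-2.8+0, -24.8+0, -5+0] = [-2.800,-24.800,-5.000]
hi = A.hi+B.hi = [29.2+7.7, 7.2+4.5, 27+2.6] = [36.900,11.700,29.600]
diag = √(39.7²+36.5²+34.6²) = √4105.5 = 64.074


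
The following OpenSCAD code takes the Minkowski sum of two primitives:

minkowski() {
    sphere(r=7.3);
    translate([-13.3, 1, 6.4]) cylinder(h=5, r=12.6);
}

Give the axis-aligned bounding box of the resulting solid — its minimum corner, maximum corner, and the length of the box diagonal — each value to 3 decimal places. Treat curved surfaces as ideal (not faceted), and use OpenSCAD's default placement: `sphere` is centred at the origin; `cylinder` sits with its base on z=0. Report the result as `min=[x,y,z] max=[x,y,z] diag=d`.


min=[-33.200,-18.900,-0.900] max=[6.600,20.900,18.700] diag=59.601

A = translate([-13.3, 1, 6.4]) cylinder(h=5, r=12.6) → bbox [-25.9,-11.6,6.4] .. [-0.7,13.6,11.4]
B = sphere(r=7.3) → bbox [-7.3,-7.3,-7.3] .. [7.3,7.3,7.3]
lo = A.lo+B.lo = [-25.9-7.3, -11.6-7.3, 6.4-7.3] = [-33.200,-18.900,-0.900]
hi = A.hi+B.hi = [-0.7+7.3, 13.6+7.3, 11.4+7.3] = [6.600,20.900,18.700]
diag = √(39.8²+39.8²+19.6²) = √3552.24 = 59.601


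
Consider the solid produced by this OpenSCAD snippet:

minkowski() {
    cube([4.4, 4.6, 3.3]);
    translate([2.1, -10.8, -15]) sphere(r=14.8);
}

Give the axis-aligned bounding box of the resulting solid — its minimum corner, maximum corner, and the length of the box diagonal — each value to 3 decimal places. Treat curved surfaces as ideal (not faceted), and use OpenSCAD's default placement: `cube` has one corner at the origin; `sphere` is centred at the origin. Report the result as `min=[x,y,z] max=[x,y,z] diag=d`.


min=[-12.700,-25.600,-29.800] max=[21.300,8.600,3.100] diag=58.379

A = translate([2.1, -10.8, -15]) sphere(r=14.8) → bbox [-12.7,-25.6,-29.8] .. [16.9,4,-0.2]
B = cube([4.4, 4.6, 3.3]) → bbox [0,0,0] .. [4.4,4.6,3.3]
lo = A.lo+B.lo = [-12.7+0, -25.6+0, -29.8+0] = [-12.700,-25.600,-29.800]
hi = A.hi+B.hi = [16.9+4.4, 4+4.6, -0.2+3.3] = [21.300,8.600,3.100]
diag = √(34²+34.2²+32.9²) = √3408.05 = 58.379


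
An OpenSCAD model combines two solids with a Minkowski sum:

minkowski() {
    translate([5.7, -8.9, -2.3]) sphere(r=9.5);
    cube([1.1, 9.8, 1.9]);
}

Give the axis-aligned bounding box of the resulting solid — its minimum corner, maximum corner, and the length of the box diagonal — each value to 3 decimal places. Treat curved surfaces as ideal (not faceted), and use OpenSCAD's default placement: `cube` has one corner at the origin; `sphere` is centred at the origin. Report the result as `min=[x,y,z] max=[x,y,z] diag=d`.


min=[-3.800,-18.400,-11.800] max=[16.300,10.400,9.100] diag=40.869

A = translate([5.7, -8.9, -2.3]) sphere(r=9.5) → bbox [-3.8,-18.4,-11.8] .. [15.2,0.6,7.2]
B = cube([1.1, 9.8, 1.9]) → bbox [0,0,0] .. [1.1,9.8,1.9]
lo = A.lo+B.lo = [-3.8+0, -18.4+0, -11.8+0] = [-3.800,-18.400,-11.800]
hi = A.hi+B.hi = [15.2+1.1, 0.6+9.8, 7.2+1.9] = [16.300,10.400,9.100]
diag = √(20.1²+28.8²+20.9²) = √1670.26 = 40.869


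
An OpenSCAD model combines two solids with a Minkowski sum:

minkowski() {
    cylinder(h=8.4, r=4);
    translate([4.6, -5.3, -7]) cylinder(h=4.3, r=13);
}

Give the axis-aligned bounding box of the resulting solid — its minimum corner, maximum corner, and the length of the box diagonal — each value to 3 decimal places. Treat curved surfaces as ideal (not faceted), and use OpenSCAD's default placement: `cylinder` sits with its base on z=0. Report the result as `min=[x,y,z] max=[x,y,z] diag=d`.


min=[-12.400,-22.300,-7.000] max=[21.600,11.700,5.700] diag=49.732

A = translate([4.6, -5.3, -7]) cylinder(h=4.3, r=13) → bbox [-8.4,-18.3,-7] .. [17.6,7.7,-2.7]
B = cylinder(h=8.4, r=4) → bbox [-4,-4,0] .. [4,4,8.4]
lo = A.lo+B.lo = [-8.4-4, -18.3-4, -7+0] = [-12.400,-22.300,-7.000]
hi = A.hi+B.hi = [17.6+4, 7.7+4, -2.7+8.4] = [21.600,11.700,5.700]
diag = √(34²+34²+12.7²) = √2473.29 = 49.732


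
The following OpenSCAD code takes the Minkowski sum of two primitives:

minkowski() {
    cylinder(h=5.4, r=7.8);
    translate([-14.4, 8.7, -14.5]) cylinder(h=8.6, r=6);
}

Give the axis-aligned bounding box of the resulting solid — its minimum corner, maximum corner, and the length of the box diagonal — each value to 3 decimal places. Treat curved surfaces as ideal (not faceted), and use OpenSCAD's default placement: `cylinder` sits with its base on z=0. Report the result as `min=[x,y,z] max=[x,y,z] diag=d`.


min=[-28.200,-5.100,-14.500] max=[-0.600,22.500,-0.500] diag=41.467

A = translate([-14.4, 8.7, -14.5]) cylinder(h=8.6, r=6) → bbox [-20.4,2.7,-14.5] .. [-8.4,14.7,-5.9]
B = cylinder(h=5.4, r=7.8) → bbox [-7.8,-7.8,0] .. [7.8,7.8,5.4]
lo = A.lo+B.lo = [-20.4-7.8, 2.7-7.8, -14.5+0] = [-28.200,-5.100,-14.500]
hi = A.hi+B.hi = [-8.4+7.8, 14.7+7.8, -5.9+5.4] = [-0.600,22.500,-0.500]
diag = √(27.6²+27.6²+14²) = √1719.52 = 41.467


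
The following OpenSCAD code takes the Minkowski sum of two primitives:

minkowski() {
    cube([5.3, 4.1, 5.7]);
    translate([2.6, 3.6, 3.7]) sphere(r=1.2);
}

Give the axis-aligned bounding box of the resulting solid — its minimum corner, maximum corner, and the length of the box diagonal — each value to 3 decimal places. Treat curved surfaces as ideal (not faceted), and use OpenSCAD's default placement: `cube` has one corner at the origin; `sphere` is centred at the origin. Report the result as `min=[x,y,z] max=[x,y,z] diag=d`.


A = translate([2.6, 3.6, 3.7]) sphere(r=1.2) → bbox [1.4,2.4,2.5] .. [3.8,4.8,4.9]
B = cube([5.3, 4.1, 5.7]) → bbox [0,0,0] .. [5.3,4.1,5.7]
lo = A.lo+B.lo = [1.4+0, 2.4+0, 2.5+0] = [1.400,2.400,2.500]
hi = A.hi+B.hi = [3.8+5.3, 4.8+4.1, 4.9+5.7] = [9.100,8.900,10.600]
diag = √(7.7²+6.5²+8.1²) = √167.15 = 12.929

min=[1.400,2.400,2.500] max=[9.100,8.900,10.600] diag=12.929


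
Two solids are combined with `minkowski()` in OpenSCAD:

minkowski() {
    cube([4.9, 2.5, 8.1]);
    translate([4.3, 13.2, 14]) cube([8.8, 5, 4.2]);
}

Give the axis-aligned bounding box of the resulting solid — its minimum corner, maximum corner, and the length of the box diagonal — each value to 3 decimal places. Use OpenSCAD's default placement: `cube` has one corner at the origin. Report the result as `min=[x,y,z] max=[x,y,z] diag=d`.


A = translate([4.3, 13.2, 14]) cube([8.8, 5, 4.2]) → bbox [4.3,13.2,14] .. [13.1,18.2,18.2]
B = cube([4.9, 2.5, 8.1]) → bbox [0,0,0] .. [4.9,2.5,8.1]
lo = A.lo+B.lo = [4.3+0, 13.2+0, 14+0] = [4.300,13.200,14.000]
hi = A.hi+B.hi = [13.1+4.9, 18.2+2.5, 18.2+8.1] = [18.000,20.700,26.300]
diag = √(13.7²+7.5²+12.3²) = √395.23 = 19.880

min=[4.300,13.200,14.000] max=[18.000,20.700,26.300] diag=19.880


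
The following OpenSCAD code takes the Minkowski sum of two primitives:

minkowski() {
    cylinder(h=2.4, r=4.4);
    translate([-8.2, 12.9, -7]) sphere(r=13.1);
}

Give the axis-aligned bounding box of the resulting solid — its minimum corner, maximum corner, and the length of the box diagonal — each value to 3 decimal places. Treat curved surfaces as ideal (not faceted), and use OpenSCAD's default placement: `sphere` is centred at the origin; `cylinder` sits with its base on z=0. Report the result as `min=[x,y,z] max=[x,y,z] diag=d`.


min=[-25.700,-4.600,-20.100] max=[9.300,30.400,8.500] diag=57.166

A = translate([-8.2, 12.9, -7]) sphere(r=13.1) → bbox [-21.3,-0.2,-20.1] .. [4.9,26,6.1]
B = cylinder(h=2.4, r=4.4) → bbox [-4.4,-4.4,0] .. [4.4,4.4,2.4]
lo = A.lo+B.lo = [-21.3-4.4, -0.2-4.4, -20.1+0] = [-25.700,-4.600,-20.100]
hi = A.hi+B.hi = [4.9+4.4, 26+4.4, 6.1+2.4] = [9.300,30.400,8.500]
diag = √(35²+35²+28.6²) = √3267.96 = 57.166


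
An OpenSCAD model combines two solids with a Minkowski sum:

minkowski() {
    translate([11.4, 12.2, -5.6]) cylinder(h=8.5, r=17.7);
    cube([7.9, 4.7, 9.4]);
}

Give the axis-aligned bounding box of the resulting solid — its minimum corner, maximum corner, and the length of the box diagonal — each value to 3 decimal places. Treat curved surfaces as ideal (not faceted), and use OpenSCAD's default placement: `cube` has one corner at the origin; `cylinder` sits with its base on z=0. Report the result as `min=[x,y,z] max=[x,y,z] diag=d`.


min=[-6.300,-5.500,-5.600] max=[37.000,34.600,12.300] diag=61.671

A = translate([11.4, 12.2, -5.6]) cylinder(h=8.5, r=17.7) → bbox [-6.3,-5.5,-5.6] .. [29.1,29.9,2.9]
B = cube([7.9, 4.7, 9.4]) → bbox [0,0,0] .. [7.9,4.7,9.4]
lo = A.lo+B.lo = [-6.3+0, -5.5+0, -5.6+0] = [-6.300,-5.500,-5.600]
hi = A.hi+B.hi = [29.1+7.9, 29.9+4.7, 2.9+9.4] = [37.000,34.600,12.300]
diag = √(43.3²+40.1²+17.9²) = √3803.31 = 61.671


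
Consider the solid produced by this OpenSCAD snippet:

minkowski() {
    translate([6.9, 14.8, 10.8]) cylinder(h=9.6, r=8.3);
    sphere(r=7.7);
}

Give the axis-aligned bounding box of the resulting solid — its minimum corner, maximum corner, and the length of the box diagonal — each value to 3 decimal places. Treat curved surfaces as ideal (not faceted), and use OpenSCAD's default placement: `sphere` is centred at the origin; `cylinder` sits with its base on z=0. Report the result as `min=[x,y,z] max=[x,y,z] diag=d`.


min=[-9.100,-1.200,3.100] max=[22.900,30.800,28.100] diag=51.701

A = translate([6.9, 14.8, 10.8]) cylinder(h=9.6, r=8.3) → bbox [-1.4,6.5,10.8] .. [15.2,23.1,20.4]
B = sphere(r=7.7) → bbox [-7.7,-7.7,-7.7] .. [7.7,7.7,7.7]
lo = A.lo+B.lo = [-1.4-7.7, 6.5-7.7, 10.8-7.7] = [-9.100,-1.200,3.100]
hi = A.hi+B.hi = [15.2+7.7, 23.1+7.7, 20.4+7.7] = [22.900,30.800,28.100]
diag = √(32²+32²+25²) = √2673 = 51.701


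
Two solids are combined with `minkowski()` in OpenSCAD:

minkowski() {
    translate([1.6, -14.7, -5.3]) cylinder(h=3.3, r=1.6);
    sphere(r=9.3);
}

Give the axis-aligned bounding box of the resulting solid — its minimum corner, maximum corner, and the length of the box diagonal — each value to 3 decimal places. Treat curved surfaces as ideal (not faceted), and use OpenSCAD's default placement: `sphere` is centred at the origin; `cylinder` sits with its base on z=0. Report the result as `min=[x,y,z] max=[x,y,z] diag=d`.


min=[-9.300,-25.600,-14.600] max=[12.500,-3.800,7.300] diag=37.817

A = translate([1.6, -14.7, -5.3]) cylinder(h=3.3, r=1.6) → bbox [0,-16.3,-5.3] .. [3.2,-13.1,-2]
B = sphere(r=9.3) → bbox [-9.3,-9.3,-9.3] .. [9.3,9.3,9.3]
lo = A.lo+B.lo = [0-9.3, -16.3-9.3, -5.3-9.3] = [-9.300,-25.600,-14.600]
hi = A.hi+B.hi = [3.2+9.3, -13.1+9.3, -2+9.3] = [12.500,-3.800,7.300]
diag = √(21.8²+21.8²+21.9²) = √1430.09 = 37.817


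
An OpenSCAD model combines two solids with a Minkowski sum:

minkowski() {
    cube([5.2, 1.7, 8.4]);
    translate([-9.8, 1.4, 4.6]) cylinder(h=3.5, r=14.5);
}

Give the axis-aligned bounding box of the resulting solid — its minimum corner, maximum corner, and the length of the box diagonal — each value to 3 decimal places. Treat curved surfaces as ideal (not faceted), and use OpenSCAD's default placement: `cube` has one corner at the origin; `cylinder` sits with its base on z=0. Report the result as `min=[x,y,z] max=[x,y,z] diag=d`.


A = translate([-9.8, 1.4, 4.6]) cylinder(h=3.5, r=14.5) → bbox [-24.3,-13.1,4.6] .. [4.7,15.9,8.1]
B = cube([5.2, 1.7, 8.4]) → bbox [0,0,0] .. [5.2,1.7,8.4]
lo = A.lo+B.lo = [-24.3+0, -13.1+0, 4.6+0] = [-24.300,-13.100,4.600]
hi = A.hi+B.hi = [4.7+5.2, 15.9+1.7, 8.1+8.4] = [9.900,17.600,16.500]
diag = √(34.2²+30.7²+11.9²) = √2253.74 = 47.474

min=[-24.300,-13.100,4.600] max=[9.900,17.600,16.500] diag=47.474


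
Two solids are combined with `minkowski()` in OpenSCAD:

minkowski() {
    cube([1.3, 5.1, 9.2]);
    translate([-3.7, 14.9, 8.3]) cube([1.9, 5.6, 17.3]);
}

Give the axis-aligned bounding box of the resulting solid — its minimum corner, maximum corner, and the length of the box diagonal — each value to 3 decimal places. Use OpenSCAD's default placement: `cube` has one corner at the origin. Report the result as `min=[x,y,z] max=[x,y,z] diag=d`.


min=[-3.700,14.900,8.300] max=[-0.500,25.600,34.800] diag=28.757

A = translate([-3.7, 14.9, 8.3]) cube([1.9, 5.6, 17.3]) → bbox [-3.7,14.9,8.3] .. [-1.8,20.5,25.6]
B = cube([1.3, 5.1, 9.2]) → bbox [0,0,0] .. [1.3,5.1,9.2]
lo = A.lo+B.lo = [-3.7+0, 14.9+0, 8.3+0] = [-3.700,14.900,8.300]
hi = A.hi+B.hi = [-1.8+1.3, 20.5+5.1, 25.6+9.2] = [-0.500,25.600,34.800]
diag = √(3.2²+10.7²+26.5²) = √826.98 = 28.757


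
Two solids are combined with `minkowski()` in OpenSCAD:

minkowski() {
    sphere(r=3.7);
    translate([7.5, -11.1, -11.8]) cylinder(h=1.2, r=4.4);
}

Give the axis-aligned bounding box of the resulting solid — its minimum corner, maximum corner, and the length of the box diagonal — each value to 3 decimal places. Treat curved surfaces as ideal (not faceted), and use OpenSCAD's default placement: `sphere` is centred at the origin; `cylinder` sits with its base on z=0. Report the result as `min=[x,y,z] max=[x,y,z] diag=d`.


min=[-0.600,-19.200,-15.500] max=[15.600,-3.000,-6.900] diag=24.471

A = translate([7.5, -11.1, -11.8]) cylinder(h=1.2, r=4.4) → bbox [3.1,-15.5,-11.8] .. [11.9,-6.7,-10.6]
B = sphere(r=3.7) → bbox [-3.7,-3.7,-3.7] .. [3.7,3.7,3.7]
lo = A.lo+B.lo = [3.1-3.7, -15.5-3.7, -11.8-3.7] = [-0.600,-19.200,-15.500]
hi = A.hi+B.hi = [11.9+3.7, -6.7+3.7, -10.6+3.7] = [15.600,-3.000,-6.900]
diag = √(16.2²+16.2²+8.6²) = √598.84 = 24.471


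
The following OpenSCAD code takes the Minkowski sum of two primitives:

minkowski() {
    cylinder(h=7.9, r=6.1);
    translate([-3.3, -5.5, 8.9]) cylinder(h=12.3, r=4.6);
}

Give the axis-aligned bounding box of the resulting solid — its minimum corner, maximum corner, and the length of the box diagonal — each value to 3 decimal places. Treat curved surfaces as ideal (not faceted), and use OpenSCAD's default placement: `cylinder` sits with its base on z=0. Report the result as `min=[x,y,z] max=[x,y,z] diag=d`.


min=[-14.000,-16.200,8.900] max=[7.400,5.200,29.100] diag=36.386

A = translate([-3.3, -5.5, 8.9]) cylinder(h=12.3, r=4.6) → bbox [-7.9,-10.1,8.9] .. [1.3,-0.9,21.2]
B = cylinder(h=7.9, r=6.1) → bbox [-6.1,-6.1,0] .. [6.1,6.1,7.9]
lo = A.lo+B.lo = [-7.9-6.1, -10.1-6.1, 8.9+0] = [-14.000,-16.200,8.900]
hi = A.hi+B.hi = [1.3+6.1, -0.9+6.1, 21.2+7.9] = [7.400,5.200,29.100]
diag = √(21.4²+21.4²+20.2²) = √1323.96 = 36.386


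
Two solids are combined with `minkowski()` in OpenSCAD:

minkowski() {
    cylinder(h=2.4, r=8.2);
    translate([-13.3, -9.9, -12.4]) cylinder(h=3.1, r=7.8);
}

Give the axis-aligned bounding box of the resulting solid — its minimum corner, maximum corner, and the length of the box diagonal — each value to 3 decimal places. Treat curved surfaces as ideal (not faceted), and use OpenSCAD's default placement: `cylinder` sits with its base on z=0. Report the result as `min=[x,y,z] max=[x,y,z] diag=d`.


min=[-29.300,-25.900,-12.400] max=[2.700,6.100,-6.900] diag=45.588

A = translate([-13.3, -9.9, -12.4]) cylinder(h=3.1, r=7.8) → bbox [-21.1,-17.7,-12.4] .. [-5.5,-2.1,-9.3]
B = cylinder(h=2.4, r=8.2) → bbox [-8.2,-8.2,0] .. [8.2,8.2,2.4]
lo = A.lo+B.lo = [-21.1-8.2, -17.7-8.2, -12.4+0] = [-29.300,-25.900,-12.400]
hi = A.hi+B.hi = [-5.5+8.2, -2.1+8.2, -9.3+2.4] = [2.700,6.100,-6.900]
diag = √(32²+32²+5.5²) = √2078.25 = 45.588


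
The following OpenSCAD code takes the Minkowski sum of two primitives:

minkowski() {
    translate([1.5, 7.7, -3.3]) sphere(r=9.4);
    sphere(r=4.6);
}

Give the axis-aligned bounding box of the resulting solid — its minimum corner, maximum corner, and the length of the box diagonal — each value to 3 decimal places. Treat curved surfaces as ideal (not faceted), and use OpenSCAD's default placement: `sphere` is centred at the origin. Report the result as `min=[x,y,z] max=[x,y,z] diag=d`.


min=[-12.500,-6.300,-17.300] max=[15.500,21.700,10.700] diag=48.497

A = translate([1.5, 7.7, -3.3]) sphere(r=9.4) → bbox [-7.9,-1.7,-12.7] .. [10.9,17.1,6.1]
B = sphere(r=4.6) → bbox [-4.6,-4.6,-4.6] .. [4.6,4.6,4.6]
lo = A.lo+B.lo = [-7.9-4.6, -1.7-4.6, -12.7-4.6] = [-12.500,-6.300,-17.300]
hi = A.hi+B.hi = [10.9+4.6, 17.1+4.6, 6.1+4.6] = [15.500,21.700,10.700]
diag = √(28²+28²+28²) = √2352 = 48.497


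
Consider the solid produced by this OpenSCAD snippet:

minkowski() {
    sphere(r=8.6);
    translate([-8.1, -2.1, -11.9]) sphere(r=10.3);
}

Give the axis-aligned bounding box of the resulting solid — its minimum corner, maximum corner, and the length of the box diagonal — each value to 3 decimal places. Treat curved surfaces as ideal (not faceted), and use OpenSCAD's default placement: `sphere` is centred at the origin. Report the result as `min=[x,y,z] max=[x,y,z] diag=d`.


A = translate([-8.1, -2.1, -11.9]) sphere(r=10.3) → bbox [-18.4,-12.4,-22.2] .. [2.2,8.2,-1.6]
B = sphere(r=8.6) → bbox [-8.6,-8.6,-8.6] .. [8.6,8.6,8.6]
lo = A.lo+B.lo = [-18.4-8.6, -12.4-8.6, -22.2-8.6] = [-27.000,-21.000,-30.800]
hi = A.hi+B.hi = [2.2+8.6, 8.2+8.6, -1.6+8.6] = [10.800,16.800,7.000]
diag = √(37.8²+37.8²+37.8²) = √4286.52 = 65.472

min=[-27.000,-21.000,-30.800] max=[10.800,16.800,7.000] diag=65.472


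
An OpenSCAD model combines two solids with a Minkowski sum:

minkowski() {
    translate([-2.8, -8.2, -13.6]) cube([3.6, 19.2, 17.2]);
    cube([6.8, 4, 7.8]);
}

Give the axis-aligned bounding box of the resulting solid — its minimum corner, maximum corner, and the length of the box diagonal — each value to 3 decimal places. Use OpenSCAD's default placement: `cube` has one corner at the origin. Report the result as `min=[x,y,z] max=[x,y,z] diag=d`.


A = translate([-2.8, -8.2, -13.6]) cube([3.6, 19.2, 17.2]) → bbox [-2.8,-8.2,-13.6] .. [0.8,11,3.6]
B = cube([6.8, 4, 7.8]) → bbox [0,0,0] .. [6.8,4,7.8]
lo = A.lo+B.lo = [-2.8+0, -8.2+0, -13.6+0] = [-2.800,-8.200,-13.600]
hi = A.hi+B.hi = [0.8+6.8, 11+4, 3.6+7.8] = [7.600,15.000,11.400]
diag = √(10.4²+23.2²+25²) = √1271.4 = 35.657

min=[-2.800,-8.200,-13.600] max=[7.600,15.000,11.400] diag=35.657


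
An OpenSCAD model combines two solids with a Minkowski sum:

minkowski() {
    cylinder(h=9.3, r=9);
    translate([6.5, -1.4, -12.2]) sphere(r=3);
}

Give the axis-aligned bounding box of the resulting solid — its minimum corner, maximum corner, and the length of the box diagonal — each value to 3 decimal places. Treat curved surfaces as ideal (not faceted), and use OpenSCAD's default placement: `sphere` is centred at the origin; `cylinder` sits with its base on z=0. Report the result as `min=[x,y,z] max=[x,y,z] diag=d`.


A = translate([6.5, -1.4, -12.2]) sphere(r=3) → bbox [3.5,-4.4,-15.2] .. [9.5,1.6,-9.2]
B = cylinder(h=9.3, r=9) → bbox [-9,-9,0] .. [9,9,9.3]
lo = A.lo+B.lo = [3.5-9, -4.4-9, -15.2+0] = [-5.500,-13.400,-15.200]
hi = A.hi+B.hi = [9.5+9, 1.6+9, -9.2+9.3] = [18.500,10.600,0.100]
diag = √(24²+24²+15.3²) = √1386.09 = 37.230

min=[-5.500,-13.400,-15.200] max=[18.500,10.600,0.100] diag=37.230


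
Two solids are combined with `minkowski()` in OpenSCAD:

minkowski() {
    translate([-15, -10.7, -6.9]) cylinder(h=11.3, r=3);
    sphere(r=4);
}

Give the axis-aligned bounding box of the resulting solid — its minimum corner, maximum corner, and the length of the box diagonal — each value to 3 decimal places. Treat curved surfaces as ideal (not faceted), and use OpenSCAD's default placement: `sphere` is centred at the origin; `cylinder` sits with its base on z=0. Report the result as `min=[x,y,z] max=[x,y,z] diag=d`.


min=[-22.000,-17.700,-10.900] max=[-8.000,-3.700,8.400] diag=27.649

A = translate([-15, -10.7, -6.9]) cylinder(h=11.3, r=3) → bbox [-18,-13.7,-6.9] .. [-12,-7.7,4.4]
B = sphere(r=4) → bbox [-4,-4,-4] .. [4,4,4]
lo = A.lo+B.lo = [-18-4, -13.7-4, -6.9-4] = [-22.000,-17.700,-10.900]
hi = A.hi+B.hi = [-12+4, -7.7+4, 4.4+4] = [-8.000,-3.700,8.400]
diag = √(14²+14²+19.3²) = √764.49 = 27.649


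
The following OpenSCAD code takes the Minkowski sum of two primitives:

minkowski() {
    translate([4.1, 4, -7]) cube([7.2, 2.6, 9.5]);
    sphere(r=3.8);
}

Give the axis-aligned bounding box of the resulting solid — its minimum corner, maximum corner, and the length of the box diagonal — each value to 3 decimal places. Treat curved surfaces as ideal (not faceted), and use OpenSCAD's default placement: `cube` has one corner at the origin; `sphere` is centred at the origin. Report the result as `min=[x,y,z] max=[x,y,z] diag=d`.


min=[0.300,0.200,-10.800] max=[15.100,10.400,6.300] diag=24.809

A = translate([4.1, 4, -7]) cube([7.2, 2.6, 9.5]) → bbox [4.1,4,-7] .. [11.3,6.6,2.5]
B = sphere(r=3.8) → bbox [-3.8,-3.8,-3.8] .. [3.8,3.8,3.8]
lo = A.lo+B.lo = [4.1-3.8, 4-3.8, -7-3.8] = [0.300,0.200,-10.800]
hi = A.hi+B.hi = [11.3+3.8, 6.6+3.8, 2.5+3.8] = [15.100,10.400,6.300]
diag = √(14.8²+10.2²+17.1²) = √615.49 = 24.809


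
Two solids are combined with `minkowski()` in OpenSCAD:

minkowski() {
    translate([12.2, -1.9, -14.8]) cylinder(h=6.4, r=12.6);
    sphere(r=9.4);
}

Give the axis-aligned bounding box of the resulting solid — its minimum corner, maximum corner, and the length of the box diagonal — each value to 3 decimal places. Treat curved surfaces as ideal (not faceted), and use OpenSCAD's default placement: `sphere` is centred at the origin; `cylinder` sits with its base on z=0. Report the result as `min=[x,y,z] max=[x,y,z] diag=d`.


A = translate([12.2, -1.9, -14.8]) cylinder(h=6.4, r=12.6) → bbox [-0.4,-14.5,-14.8] .. [24.8,10.7,-8.4]
B = sphere(r=9.4) → bbox [-9.4,-9.4,-9.4] .. [9.4,9.4,9.4]
lo = A.lo+B.lo = [-0.4-9.4, -14.5-9.4, -14.8-9.4] = [-9.800,-23.900,-24.200]
hi = A.hi+B.hi = [24.8+9.4, 10.7+9.4, -8.4+9.4] = [34.200,20.100,1.000]
diag = √(44²+44²+25.2²) = √4507.04 = 67.134

min=[-9.800,-23.900,-24.200] max=[34.200,20.100,1.000] diag=67.134


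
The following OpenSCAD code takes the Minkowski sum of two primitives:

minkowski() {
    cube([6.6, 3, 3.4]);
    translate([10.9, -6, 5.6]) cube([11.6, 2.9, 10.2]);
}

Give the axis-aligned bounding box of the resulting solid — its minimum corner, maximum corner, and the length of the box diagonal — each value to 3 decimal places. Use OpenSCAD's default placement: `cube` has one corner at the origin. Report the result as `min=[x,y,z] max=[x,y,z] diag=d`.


min=[10.900,-6.000,5.600] max=[29.100,-0.100,19.200] diag=23.474

A = translate([10.9, -6, 5.6]) cube([11.6, 2.9, 10.2]) → bbox [10.9,-6,5.6] .. [22.5,-3.1,15.8]
B = cube([6.6, 3, 3.4]) → bbox [0,0,0] .. [6.6,3,3.4]
lo = A.lo+B.lo = [10.9+0, -6+0, 5.6+0] = [10.900,-6.000,5.600]
hi = A.hi+B.hi = [22.5+6.6, -3.1+3, 15.8+3.4] = [29.100,-0.100,19.200]
diag = √(18.2²+5.9²+13.6²) = √551.01 = 23.474


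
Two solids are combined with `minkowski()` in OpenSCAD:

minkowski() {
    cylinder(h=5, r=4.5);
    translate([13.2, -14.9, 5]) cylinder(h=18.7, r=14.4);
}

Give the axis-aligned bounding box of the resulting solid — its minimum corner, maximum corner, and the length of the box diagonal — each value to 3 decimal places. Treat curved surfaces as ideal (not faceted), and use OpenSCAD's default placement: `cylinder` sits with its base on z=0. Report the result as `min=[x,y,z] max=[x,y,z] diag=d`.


min=[-5.700,-33.800,5.000] max=[32.100,4.000,28.700] diag=58.475

A = translate([13.2, -14.9, 5]) cylinder(h=18.7, r=14.4) → bbox [-1.2,-29.3,5] .. [27.6,-0.5,23.7]
B = cylinder(h=5, r=4.5) → bbox [-4.5,-4.5,0] .. [4.5,4.5,5]
lo = A.lo+B.lo = [-1.2-4.5, -29.3-4.5, 5+0] = [-5.700,-33.800,5.000]
hi = A.hi+B.hi = [27.6+4.5, -0.5+4.5, 23.7+5] = [32.100,4.000,28.700]
diag = √(37.8²+37.8²+23.7²) = √3419.37 = 58.475


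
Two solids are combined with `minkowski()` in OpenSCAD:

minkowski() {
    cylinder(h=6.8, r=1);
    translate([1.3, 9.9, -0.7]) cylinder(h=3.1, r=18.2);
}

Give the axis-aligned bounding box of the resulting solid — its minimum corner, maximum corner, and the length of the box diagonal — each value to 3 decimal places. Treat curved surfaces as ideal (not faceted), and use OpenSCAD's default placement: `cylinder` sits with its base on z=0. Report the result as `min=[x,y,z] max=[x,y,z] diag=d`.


min=[-17.900,-9.300,-0.700] max=[20.500,29.100,9.200] diag=55.201

A = translate([1.3, 9.9, -0.7]) cylinder(h=3.1, r=18.2) → bbox [-16.9,-8.3,-0.7] .. [19.5,28.1,2.4]
B = cylinder(h=6.8, r=1) → bbox [-1,-1,0] .. [1,1,6.8]
lo = A.lo+B.lo = [-16.9-1, -8.3-1, -0.7+0] = [-17.900,-9.300,-0.700]
hi = A.hi+B.hi = [19.5+1, 28.1+1, 2.4+6.8] = [20.500,29.100,9.200]
diag = √(38.4²+38.4²+9.9²) = √3047.13 = 55.201


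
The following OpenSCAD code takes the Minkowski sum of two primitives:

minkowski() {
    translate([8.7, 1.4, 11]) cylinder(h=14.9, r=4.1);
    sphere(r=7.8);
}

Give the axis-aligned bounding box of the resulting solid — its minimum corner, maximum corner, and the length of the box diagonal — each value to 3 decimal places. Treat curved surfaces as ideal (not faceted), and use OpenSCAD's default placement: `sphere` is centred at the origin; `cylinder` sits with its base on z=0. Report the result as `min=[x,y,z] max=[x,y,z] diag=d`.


A = translate([8.7, 1.4, 11]) cylinder(h=14.9, r=4.1) → bbox [4.6,-2.7,11] .. [12.8,5.5,25.9]
B = sphere(r=7.8) → bbox [-7.8,-7.8,-7.8] .. [7.8,7.8,7.8]
lo = A.lo+B.lo = [4.6-7.8, -2.7-7.8, 11-7.8] = [-3.200,-10.500,3.200]
hi = A.hi+B.hi = [12.8+7.8, 5.5+7.8, 25.9+7.8] = [20.600,13.300,33.700]
diag = √(23.8²+23.8²+30.5²) = √2063.13 = 45.422

min=[-3.200,-10.500,3.200] max=[20.600,13.300,33.700] diag=45.422


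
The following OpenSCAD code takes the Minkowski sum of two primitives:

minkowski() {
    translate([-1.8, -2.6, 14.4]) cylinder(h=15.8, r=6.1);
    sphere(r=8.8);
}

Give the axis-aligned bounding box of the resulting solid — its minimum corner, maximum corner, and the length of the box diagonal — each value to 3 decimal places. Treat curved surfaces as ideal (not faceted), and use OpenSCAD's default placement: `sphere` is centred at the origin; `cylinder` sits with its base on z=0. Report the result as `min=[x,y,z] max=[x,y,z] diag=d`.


min=[-16.700,-17.500,5.600] max=[13.100,12.300,39.000] diag=53.774

A = translate([-1.8, -2.6, 14.4]) cylinder(h=15.8, r=6.1) → bbox [-7.9,-8.7,14.4] .. [4.3,3.5,30.2]
B = sphere(r=8.8) → bbox [-8.8,-8.8,-8.8] .. [8.8,8.8,8.8]
lo = A.lo+B.lo = [-7.9-8.8, -8.7-8.8, 14.4-8.8] = [-16.700,-17.500,5.600]
hi = A.hi+B.hi = [4.3+8.8, 3.5+8.8, 30.2+8.8] = [13.100,12.300,39.000]
diag = √(29.8²+29.8²+33.4²) = √2891.64 = 53.774


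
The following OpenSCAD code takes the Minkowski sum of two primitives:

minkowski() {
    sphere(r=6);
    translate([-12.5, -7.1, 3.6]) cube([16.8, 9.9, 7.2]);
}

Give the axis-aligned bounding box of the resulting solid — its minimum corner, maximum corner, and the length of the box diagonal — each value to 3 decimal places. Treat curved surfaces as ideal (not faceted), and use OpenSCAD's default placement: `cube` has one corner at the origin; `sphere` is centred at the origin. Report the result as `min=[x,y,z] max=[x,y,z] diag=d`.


A = translate([-12.5, -7.1, 3.6]) cube([16.8, 9.9, 7.2]) → bbox [-12.5,-7.1,3.6] .. [4.3,2.8,10.8]
B = sphere(r=6) → bbox [-6,-6,-6] .. [6,6,6]
lo = A.lo+B.lo = [-12.5-6, -7.1-6, 3.6-6] = [-18.500,-13.100,-2.400]
hi = A.hi+B.hi = [4.3+6, 2.8+6, 10.8+6] = [10.300,8.800,16.800]
diag = √(28.8²+21.9²+19.2²) = √1677.69 = 40.960

min=[-18.500,-13.100,-2.400] max=[10.300,8.800,16.800] diag=40.960


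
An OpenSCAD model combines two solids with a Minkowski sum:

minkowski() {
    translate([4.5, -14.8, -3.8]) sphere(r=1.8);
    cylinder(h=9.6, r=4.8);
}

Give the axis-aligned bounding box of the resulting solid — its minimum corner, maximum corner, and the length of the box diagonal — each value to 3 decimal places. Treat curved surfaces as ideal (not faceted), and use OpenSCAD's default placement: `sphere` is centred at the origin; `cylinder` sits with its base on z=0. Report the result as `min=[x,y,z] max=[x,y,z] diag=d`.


A = translate([4.5, -14.8, -3.8]) sphere(r=1.8) → bbox [2.7,-16.6,-5.6] .. [6.3,-13,-2]
B = cylinder(h=9.6, r=4.8) → bbox [-4.8,-4.8,0] .. [4.8,4.8,9.6]
lo = A.lo+B.lo = [2.7-4.8, -16.6-4.8, -5.6+0] = [-2.100,-21.400,-5.600]
hi = A.hi+B.hi = [6.3+4.8, -13+4.8, -2+9.6] = [11.100,-8.200,7.600]
diag = √(13.2²+13.2²+13.2²) = √522.72 = 22.863

min=[-2.100,-21.400,-5.600] max=[11.100,-8.200,7.600] diag=22.863


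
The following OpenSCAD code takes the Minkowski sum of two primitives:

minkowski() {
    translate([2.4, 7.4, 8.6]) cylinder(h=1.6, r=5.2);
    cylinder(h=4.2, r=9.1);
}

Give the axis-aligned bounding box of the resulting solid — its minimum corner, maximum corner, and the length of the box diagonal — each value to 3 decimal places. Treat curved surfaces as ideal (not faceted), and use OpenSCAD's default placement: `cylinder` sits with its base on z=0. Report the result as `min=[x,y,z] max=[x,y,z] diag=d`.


A = translate([2.4, 7.4, 8.6]) cylinder(h=1.6, r=5.2) → bbox [-2.8,2.2,8.6] .. [7.6,12.6,10.2]
B = cylinder(h=4.2, r=9.1) → bbox [-9.1,-9.1,0] .. [9.1,9.1,4.2]
lo = A.lo+B.lo = [-2.8-9.1, 2.2-9.1, 8.6+0] = [-11.900,-6.900,8.600]
hi = A.hi+B.hi = [7.6+9.1, 12.6+9.1, 10.2+4.2] = [16.700,21.700,14.400]
diag = √(28.6²+28.6²+5.8²) = √1669.56 = 40.860

min=[-11.900,-6.900,8.600] max=[16.700,21.700,14.400] diag=40.860
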